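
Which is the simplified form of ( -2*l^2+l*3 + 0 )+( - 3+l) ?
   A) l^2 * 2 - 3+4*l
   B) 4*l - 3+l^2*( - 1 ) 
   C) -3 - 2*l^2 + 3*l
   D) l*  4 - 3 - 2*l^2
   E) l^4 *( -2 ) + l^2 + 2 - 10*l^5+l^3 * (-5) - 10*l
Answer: D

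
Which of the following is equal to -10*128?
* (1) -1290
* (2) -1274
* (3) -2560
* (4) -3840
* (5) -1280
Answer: 5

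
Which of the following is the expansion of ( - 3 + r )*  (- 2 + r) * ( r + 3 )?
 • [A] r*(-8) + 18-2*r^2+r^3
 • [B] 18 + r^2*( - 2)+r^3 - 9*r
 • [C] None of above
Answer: B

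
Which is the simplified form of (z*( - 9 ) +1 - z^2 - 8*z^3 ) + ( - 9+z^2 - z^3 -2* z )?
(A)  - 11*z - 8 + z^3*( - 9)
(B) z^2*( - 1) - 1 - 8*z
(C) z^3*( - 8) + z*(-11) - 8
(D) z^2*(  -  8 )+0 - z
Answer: A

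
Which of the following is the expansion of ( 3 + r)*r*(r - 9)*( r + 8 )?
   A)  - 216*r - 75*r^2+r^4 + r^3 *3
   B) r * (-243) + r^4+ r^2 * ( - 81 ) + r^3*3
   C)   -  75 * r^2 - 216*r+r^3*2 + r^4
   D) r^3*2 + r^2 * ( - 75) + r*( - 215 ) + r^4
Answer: C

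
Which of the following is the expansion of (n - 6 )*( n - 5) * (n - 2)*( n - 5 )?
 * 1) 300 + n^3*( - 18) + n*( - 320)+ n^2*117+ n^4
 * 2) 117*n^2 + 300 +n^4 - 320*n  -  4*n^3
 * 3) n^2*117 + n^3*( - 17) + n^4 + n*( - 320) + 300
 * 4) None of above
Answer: 1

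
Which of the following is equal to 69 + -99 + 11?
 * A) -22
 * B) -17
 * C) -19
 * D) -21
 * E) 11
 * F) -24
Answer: C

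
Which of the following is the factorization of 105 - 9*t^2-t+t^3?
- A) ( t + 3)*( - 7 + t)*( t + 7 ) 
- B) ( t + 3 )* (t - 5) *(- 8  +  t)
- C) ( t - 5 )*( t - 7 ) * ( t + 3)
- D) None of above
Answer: C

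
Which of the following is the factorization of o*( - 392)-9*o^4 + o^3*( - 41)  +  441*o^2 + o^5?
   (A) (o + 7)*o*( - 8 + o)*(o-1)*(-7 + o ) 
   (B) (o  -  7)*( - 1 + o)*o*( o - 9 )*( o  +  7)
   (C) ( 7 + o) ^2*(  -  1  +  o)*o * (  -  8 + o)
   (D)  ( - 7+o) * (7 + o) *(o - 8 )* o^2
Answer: A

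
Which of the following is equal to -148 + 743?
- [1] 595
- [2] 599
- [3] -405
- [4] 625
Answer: 1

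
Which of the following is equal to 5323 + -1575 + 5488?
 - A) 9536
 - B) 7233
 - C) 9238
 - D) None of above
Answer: D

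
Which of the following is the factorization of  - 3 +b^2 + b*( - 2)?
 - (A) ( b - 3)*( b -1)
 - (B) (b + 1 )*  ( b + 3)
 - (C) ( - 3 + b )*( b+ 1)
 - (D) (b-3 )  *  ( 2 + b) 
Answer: C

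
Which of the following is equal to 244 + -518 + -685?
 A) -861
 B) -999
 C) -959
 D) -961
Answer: C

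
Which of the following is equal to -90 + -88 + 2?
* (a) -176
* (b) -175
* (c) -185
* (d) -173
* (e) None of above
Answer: a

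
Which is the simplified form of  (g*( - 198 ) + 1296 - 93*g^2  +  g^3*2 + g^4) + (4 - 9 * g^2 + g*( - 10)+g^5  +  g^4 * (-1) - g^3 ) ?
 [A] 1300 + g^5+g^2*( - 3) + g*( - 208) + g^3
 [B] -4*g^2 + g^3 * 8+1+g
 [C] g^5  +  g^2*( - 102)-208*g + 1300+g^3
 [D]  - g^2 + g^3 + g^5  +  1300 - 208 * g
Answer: C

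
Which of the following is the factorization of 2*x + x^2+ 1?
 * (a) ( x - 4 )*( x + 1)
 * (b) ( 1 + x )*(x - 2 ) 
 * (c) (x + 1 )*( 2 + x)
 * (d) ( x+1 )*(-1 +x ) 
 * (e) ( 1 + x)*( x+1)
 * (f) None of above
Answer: e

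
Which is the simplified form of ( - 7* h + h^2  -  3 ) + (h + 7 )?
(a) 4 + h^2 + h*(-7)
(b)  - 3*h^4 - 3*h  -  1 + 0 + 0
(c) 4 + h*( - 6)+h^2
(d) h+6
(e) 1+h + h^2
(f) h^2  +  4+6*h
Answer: c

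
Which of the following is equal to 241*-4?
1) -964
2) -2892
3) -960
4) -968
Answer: 1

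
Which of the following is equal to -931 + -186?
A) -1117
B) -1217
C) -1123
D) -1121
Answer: A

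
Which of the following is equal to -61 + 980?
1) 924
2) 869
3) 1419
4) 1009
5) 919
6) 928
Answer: 5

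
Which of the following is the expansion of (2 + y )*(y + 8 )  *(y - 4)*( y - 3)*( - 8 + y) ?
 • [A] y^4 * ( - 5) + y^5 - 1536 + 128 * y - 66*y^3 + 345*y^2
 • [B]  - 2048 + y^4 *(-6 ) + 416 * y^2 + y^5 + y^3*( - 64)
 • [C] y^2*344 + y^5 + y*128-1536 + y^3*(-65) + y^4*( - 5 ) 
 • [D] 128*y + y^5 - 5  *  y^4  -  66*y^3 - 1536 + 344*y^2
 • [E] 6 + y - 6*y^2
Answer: D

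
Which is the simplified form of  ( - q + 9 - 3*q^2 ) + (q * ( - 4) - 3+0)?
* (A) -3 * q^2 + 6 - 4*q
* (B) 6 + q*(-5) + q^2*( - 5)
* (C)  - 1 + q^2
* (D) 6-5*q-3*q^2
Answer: D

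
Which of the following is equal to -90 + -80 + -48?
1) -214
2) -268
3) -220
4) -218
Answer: 4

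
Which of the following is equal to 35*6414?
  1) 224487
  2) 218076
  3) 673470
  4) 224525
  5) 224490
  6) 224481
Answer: 5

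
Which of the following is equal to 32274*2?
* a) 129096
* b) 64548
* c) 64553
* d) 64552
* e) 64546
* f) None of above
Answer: b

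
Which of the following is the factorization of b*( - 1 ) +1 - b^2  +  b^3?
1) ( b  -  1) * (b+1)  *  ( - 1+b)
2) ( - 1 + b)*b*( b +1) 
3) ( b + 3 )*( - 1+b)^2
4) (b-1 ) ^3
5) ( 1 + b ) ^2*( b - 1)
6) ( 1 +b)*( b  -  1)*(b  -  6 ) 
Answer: 1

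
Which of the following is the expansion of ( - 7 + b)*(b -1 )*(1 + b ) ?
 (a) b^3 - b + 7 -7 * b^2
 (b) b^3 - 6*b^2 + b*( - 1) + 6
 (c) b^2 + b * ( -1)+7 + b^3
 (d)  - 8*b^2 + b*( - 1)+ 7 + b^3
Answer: a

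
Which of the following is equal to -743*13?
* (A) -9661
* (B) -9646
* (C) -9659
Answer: C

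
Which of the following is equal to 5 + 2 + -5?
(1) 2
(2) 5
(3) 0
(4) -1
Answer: 1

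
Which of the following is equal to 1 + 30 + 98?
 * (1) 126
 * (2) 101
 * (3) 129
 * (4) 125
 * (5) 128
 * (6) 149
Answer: 3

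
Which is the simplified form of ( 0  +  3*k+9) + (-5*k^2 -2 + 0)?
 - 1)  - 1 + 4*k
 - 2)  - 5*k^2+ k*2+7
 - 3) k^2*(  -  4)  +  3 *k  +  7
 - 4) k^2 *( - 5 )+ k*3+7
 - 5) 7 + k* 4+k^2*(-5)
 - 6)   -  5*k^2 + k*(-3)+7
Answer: 4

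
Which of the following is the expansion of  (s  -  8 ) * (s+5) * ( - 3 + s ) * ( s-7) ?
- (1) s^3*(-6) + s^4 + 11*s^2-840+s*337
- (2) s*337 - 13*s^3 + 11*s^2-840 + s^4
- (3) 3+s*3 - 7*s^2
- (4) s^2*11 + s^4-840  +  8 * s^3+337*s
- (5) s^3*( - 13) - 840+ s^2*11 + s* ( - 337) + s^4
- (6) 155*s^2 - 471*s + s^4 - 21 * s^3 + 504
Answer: 2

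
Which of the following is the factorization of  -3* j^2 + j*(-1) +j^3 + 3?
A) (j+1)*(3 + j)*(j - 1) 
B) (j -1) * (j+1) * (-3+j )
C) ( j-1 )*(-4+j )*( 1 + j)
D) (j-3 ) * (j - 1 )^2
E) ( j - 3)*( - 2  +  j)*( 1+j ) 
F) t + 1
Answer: B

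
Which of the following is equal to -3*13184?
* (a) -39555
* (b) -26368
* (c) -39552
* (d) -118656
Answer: c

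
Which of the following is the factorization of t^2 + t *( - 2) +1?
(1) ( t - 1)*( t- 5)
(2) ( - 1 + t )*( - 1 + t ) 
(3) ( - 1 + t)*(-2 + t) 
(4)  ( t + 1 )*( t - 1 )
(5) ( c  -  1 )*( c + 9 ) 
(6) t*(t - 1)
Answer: 2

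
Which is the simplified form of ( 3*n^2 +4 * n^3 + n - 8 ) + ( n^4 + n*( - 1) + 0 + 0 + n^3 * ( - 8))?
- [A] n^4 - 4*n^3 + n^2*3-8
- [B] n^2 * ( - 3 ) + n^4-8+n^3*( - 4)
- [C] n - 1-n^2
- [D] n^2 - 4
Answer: A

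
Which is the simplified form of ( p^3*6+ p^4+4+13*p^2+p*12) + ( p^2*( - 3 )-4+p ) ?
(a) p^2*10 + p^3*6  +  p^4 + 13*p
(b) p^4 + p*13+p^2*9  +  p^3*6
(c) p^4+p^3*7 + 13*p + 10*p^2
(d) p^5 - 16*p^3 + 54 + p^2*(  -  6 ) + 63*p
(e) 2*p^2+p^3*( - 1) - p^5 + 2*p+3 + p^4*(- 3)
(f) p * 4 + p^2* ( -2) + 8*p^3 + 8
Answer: a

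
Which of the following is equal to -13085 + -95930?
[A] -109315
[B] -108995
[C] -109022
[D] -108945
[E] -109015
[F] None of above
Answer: E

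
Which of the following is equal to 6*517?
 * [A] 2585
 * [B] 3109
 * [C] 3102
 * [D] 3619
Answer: C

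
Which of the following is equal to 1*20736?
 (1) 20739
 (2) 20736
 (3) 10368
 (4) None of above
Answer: 2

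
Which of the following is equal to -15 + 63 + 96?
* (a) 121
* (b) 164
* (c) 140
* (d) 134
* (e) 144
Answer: e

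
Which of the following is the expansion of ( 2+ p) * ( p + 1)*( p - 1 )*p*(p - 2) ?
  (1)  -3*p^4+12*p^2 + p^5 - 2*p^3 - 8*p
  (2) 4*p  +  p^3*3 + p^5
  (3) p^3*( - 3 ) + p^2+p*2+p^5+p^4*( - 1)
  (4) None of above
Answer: 4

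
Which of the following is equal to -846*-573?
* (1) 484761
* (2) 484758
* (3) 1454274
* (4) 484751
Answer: 2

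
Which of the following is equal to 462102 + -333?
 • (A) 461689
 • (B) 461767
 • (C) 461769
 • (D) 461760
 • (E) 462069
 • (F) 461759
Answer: C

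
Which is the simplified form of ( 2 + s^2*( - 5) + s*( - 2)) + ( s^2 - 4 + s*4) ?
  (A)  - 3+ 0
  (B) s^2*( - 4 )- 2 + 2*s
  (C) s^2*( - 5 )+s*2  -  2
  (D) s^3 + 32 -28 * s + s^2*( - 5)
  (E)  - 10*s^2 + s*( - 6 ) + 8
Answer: B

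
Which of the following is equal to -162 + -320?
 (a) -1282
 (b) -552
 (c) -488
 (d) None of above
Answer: d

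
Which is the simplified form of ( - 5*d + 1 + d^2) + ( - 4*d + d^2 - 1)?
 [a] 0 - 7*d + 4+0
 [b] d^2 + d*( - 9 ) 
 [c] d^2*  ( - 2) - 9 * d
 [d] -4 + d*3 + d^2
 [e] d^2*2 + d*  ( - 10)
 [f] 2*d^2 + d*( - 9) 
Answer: f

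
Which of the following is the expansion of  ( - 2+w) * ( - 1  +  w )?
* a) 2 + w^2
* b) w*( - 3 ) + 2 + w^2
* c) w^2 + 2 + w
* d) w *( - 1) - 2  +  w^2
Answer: b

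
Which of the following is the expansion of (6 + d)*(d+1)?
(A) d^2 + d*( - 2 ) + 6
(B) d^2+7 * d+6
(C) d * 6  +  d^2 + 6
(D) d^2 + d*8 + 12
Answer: B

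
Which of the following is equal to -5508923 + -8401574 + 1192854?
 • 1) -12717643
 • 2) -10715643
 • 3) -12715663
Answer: 1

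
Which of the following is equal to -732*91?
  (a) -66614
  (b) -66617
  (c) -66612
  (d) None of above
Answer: c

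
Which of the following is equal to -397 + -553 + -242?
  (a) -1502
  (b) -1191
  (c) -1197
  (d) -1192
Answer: d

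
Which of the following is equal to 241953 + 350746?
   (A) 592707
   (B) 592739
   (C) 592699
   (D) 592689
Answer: C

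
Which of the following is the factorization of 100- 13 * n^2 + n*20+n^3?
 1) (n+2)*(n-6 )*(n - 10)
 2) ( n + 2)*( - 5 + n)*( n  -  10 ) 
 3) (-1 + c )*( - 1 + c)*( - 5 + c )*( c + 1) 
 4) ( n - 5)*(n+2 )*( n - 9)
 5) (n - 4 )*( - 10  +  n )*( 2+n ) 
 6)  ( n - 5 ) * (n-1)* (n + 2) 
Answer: 2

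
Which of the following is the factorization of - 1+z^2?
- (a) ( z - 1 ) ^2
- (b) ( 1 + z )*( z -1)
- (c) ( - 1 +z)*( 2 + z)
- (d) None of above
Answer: b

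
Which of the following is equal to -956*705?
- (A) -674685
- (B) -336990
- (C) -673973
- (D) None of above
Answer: D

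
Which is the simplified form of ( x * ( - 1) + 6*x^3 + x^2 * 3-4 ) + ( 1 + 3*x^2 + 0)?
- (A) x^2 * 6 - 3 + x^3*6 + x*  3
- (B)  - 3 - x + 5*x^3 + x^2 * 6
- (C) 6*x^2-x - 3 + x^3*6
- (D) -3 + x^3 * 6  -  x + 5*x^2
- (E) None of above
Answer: C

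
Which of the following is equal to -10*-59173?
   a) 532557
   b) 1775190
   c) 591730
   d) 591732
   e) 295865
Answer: c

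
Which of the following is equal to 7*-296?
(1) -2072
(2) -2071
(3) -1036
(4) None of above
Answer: 1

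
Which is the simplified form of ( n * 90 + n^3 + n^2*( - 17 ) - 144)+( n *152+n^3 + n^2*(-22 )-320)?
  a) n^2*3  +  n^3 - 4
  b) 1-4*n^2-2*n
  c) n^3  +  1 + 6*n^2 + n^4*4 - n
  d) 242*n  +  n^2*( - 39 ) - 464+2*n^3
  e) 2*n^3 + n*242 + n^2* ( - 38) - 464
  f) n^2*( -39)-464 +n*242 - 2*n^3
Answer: d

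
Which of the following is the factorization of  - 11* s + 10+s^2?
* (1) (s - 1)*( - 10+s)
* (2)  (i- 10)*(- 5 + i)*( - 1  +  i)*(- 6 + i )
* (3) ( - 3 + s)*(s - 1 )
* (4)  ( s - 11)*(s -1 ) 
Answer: 1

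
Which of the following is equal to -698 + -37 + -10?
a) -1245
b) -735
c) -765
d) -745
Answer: d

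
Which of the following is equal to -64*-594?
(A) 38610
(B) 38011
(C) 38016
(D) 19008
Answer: C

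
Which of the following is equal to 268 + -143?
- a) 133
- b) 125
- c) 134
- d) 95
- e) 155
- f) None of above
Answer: b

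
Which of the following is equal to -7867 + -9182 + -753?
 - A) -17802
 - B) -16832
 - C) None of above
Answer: A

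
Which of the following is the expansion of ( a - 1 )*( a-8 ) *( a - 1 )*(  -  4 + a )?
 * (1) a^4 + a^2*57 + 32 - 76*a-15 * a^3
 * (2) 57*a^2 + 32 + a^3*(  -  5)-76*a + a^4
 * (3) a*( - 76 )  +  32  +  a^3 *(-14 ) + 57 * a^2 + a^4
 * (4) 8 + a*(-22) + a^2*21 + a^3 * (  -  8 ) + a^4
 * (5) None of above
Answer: 3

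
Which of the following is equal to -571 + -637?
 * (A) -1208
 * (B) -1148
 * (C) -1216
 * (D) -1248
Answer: A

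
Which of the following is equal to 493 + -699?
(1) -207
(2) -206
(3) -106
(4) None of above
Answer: 2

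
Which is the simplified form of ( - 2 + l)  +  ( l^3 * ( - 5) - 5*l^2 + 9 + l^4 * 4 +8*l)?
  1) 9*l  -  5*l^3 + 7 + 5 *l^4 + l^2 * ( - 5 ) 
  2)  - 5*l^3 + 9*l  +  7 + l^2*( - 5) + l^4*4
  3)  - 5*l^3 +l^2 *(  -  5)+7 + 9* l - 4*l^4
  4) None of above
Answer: 2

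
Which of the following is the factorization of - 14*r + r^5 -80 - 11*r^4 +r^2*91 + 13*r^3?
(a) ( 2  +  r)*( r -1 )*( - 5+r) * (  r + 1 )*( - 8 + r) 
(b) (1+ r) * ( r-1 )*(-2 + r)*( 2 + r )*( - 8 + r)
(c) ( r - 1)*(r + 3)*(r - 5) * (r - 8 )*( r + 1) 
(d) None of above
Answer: a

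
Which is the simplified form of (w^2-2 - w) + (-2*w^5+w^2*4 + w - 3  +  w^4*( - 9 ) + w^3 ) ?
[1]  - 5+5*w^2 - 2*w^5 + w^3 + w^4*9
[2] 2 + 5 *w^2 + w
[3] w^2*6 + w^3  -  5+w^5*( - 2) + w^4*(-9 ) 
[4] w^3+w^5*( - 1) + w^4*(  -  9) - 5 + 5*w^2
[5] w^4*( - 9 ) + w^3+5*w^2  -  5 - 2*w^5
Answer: 5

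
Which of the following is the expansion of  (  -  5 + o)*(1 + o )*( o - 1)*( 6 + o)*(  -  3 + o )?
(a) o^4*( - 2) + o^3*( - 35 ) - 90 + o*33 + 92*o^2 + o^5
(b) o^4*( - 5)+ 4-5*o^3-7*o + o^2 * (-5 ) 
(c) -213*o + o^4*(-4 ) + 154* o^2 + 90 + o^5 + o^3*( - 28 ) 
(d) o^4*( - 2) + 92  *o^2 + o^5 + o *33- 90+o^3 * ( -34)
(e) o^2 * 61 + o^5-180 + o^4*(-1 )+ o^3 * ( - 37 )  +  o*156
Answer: d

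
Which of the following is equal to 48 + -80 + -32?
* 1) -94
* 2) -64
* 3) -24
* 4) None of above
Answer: 2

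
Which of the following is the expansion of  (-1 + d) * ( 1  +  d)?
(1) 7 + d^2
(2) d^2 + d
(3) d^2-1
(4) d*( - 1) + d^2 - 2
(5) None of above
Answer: 3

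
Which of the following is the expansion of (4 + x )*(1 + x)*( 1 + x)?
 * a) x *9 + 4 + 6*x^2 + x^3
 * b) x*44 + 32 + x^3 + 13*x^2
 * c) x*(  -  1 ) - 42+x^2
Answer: a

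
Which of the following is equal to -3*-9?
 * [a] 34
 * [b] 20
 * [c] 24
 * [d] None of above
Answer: d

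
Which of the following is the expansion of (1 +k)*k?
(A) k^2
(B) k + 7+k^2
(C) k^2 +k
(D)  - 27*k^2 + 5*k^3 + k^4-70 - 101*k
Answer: C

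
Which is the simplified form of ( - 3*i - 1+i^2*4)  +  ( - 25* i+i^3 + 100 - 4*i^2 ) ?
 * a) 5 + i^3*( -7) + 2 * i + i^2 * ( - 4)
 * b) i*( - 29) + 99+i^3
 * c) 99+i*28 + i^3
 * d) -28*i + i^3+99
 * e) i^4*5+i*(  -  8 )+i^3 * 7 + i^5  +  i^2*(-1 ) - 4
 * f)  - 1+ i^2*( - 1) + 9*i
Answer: d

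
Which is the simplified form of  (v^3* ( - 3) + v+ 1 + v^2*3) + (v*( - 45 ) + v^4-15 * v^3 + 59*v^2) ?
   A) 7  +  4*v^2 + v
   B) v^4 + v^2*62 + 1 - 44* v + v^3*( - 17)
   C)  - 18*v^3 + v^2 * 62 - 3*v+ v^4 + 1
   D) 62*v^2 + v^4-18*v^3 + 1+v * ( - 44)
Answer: D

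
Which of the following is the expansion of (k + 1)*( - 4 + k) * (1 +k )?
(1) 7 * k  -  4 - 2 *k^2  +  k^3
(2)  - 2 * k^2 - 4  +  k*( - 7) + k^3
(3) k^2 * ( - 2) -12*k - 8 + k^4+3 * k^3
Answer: 2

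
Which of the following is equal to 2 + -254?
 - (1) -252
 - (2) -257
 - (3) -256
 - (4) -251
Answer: 1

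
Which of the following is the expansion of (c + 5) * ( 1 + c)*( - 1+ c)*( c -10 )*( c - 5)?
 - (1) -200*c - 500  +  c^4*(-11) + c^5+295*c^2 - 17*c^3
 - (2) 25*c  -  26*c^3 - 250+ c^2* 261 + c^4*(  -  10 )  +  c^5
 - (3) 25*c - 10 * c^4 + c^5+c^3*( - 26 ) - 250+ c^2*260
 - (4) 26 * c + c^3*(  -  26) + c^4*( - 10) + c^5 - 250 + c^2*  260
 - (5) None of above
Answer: 3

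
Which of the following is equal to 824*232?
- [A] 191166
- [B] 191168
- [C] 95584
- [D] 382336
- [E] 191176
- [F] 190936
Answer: B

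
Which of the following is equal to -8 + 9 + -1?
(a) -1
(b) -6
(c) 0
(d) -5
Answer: c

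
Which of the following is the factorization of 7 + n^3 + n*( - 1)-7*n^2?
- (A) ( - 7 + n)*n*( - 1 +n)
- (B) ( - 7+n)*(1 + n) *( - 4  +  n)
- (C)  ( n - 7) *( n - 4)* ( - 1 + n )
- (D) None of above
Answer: D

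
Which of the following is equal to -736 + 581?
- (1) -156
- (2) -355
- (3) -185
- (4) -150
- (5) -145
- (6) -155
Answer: 6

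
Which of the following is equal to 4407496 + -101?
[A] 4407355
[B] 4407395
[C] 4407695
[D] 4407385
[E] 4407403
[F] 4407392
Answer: B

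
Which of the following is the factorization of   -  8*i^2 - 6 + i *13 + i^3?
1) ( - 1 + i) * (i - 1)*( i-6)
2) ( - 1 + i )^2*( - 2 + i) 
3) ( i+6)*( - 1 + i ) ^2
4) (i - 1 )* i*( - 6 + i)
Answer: 1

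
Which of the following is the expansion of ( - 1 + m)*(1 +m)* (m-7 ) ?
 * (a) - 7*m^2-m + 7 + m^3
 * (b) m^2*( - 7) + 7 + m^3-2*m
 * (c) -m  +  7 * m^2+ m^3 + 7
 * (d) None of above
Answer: a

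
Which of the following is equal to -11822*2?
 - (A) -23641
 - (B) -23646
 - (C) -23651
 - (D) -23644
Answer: D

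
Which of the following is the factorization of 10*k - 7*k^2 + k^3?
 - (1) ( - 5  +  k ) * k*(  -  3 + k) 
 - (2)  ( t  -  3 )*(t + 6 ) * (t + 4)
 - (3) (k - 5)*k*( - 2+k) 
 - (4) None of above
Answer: 3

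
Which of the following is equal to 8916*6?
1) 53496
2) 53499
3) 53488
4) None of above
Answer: 1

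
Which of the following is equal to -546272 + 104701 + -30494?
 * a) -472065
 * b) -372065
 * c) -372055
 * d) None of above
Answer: a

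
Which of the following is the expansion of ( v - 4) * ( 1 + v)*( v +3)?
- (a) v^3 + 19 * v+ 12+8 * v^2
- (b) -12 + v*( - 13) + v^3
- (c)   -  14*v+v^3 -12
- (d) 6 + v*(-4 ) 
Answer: b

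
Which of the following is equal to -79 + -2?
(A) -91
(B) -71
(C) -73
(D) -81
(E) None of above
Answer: D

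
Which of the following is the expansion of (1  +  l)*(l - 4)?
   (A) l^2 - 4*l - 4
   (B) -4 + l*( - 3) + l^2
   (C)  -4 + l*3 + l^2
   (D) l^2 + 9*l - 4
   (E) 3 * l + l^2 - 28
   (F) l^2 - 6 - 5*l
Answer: B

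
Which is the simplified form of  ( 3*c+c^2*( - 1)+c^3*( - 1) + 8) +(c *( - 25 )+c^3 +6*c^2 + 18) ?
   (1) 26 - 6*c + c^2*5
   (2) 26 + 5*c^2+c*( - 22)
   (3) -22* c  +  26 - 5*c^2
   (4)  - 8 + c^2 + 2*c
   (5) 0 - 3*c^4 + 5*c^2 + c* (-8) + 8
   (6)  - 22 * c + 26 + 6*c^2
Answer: 2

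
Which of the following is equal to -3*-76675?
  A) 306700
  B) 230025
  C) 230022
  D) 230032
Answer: B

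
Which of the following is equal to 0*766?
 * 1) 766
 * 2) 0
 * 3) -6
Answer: 2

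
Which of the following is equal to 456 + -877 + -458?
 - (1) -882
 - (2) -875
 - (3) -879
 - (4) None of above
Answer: 3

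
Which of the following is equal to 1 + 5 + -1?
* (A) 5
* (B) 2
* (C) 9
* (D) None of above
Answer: A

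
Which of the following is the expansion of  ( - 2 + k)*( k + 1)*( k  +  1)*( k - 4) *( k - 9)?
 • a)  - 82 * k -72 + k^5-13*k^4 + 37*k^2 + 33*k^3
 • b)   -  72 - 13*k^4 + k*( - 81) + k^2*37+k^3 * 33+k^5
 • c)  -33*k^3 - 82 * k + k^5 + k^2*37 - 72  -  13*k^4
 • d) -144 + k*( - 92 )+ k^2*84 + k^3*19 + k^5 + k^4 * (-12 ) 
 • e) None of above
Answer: a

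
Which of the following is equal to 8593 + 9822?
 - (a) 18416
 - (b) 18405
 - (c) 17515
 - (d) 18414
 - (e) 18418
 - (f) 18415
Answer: f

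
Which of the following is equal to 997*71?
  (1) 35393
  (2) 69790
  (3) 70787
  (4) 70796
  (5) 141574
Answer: 3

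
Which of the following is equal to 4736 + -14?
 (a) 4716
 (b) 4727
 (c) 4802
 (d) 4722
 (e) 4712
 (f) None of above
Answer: d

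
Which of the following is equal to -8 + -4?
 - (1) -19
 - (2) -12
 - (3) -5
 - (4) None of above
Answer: 2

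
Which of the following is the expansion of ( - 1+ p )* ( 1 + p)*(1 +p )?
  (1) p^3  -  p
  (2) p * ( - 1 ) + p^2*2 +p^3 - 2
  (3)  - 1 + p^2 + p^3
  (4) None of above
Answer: 4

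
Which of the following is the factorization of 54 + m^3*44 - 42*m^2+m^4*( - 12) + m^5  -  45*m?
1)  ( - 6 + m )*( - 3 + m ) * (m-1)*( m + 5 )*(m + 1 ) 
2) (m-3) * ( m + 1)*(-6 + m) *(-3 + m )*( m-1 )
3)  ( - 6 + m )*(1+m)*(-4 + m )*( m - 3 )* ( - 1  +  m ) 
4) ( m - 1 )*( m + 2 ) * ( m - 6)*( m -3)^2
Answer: 2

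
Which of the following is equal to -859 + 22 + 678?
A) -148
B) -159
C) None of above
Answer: B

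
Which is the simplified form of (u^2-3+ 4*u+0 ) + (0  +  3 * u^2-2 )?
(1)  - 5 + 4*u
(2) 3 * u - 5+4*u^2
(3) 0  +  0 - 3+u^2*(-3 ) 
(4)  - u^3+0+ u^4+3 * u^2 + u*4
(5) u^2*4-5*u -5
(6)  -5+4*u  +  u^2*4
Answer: 6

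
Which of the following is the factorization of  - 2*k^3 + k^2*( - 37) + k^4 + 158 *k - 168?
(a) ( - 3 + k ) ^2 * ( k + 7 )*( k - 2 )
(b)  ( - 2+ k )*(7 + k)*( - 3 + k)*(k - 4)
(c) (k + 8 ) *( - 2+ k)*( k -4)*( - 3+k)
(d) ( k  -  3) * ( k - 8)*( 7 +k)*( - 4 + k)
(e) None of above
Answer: b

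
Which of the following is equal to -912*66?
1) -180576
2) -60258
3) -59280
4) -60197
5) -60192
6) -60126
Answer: 5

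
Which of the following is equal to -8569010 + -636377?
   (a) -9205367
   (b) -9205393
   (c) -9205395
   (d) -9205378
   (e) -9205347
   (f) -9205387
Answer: f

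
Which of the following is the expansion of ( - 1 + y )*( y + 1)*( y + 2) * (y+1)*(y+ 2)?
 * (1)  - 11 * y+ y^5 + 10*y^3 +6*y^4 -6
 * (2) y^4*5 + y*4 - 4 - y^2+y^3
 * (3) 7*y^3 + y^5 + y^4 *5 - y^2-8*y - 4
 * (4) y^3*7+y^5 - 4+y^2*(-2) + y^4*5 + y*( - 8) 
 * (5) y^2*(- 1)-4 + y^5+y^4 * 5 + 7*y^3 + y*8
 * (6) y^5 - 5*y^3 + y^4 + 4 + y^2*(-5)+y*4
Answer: 3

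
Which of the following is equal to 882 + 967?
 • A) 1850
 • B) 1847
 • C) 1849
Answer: C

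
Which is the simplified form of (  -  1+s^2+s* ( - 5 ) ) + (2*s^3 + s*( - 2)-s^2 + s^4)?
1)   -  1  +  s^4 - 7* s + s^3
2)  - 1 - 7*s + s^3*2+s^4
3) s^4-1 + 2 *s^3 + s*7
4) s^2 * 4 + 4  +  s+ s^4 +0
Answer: 2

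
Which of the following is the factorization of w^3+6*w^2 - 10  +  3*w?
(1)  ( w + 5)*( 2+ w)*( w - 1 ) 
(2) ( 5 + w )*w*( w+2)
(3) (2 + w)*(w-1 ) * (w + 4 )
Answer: 1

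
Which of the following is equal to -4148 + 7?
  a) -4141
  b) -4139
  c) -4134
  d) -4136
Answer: a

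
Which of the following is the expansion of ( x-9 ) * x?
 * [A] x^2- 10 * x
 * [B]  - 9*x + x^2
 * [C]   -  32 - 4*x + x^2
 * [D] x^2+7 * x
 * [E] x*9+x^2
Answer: B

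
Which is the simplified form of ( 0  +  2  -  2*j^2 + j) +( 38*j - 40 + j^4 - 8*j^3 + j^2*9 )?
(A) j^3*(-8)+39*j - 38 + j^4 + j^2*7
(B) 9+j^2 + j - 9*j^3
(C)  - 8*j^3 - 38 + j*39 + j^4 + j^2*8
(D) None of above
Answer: A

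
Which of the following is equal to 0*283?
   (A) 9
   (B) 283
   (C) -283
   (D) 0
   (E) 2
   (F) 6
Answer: D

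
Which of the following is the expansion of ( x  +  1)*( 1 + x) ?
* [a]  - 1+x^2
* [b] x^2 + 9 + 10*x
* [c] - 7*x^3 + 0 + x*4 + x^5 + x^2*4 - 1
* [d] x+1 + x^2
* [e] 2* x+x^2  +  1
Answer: e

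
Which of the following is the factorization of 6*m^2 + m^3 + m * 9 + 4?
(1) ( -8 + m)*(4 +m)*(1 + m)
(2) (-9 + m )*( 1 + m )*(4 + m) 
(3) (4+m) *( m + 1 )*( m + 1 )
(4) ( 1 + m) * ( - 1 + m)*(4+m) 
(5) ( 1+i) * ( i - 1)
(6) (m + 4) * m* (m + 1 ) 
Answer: 3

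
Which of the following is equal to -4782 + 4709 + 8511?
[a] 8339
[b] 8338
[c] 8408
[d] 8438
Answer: d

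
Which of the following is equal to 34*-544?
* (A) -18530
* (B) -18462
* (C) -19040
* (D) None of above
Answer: D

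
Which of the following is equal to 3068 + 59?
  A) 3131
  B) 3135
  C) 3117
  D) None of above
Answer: D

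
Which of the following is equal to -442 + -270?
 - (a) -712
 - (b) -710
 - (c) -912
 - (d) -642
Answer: a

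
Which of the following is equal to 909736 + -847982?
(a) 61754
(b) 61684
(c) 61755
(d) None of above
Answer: a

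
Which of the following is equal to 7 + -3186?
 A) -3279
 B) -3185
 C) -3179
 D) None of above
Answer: C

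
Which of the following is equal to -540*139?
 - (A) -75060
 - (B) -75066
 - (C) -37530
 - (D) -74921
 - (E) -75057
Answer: A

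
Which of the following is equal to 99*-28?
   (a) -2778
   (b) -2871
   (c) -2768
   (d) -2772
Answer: d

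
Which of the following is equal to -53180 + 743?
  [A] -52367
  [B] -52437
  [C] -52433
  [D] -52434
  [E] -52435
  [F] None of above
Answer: B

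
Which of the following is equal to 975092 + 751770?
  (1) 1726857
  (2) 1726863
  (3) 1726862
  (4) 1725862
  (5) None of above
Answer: 3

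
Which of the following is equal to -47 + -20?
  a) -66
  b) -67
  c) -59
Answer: b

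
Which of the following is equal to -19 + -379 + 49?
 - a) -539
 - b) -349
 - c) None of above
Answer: b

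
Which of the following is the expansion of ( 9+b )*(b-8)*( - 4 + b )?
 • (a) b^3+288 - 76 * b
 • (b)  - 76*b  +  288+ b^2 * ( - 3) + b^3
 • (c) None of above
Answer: b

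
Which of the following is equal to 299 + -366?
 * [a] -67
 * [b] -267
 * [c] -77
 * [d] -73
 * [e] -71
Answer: a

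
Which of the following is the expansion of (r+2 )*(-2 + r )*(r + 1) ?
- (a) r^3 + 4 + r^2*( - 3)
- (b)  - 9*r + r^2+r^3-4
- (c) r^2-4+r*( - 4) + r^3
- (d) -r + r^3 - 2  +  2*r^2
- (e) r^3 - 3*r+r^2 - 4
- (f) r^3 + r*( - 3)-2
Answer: c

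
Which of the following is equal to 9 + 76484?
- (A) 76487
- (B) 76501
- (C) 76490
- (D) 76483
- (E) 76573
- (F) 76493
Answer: F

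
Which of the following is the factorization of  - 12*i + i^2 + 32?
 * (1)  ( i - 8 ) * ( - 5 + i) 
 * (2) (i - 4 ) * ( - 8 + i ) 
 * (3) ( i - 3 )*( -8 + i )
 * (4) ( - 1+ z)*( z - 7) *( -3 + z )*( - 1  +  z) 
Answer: 2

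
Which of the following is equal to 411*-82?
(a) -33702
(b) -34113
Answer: a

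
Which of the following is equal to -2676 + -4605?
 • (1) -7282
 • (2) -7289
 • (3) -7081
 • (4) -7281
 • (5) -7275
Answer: 4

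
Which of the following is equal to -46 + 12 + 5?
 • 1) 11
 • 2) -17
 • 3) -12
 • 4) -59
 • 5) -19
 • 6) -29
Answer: 6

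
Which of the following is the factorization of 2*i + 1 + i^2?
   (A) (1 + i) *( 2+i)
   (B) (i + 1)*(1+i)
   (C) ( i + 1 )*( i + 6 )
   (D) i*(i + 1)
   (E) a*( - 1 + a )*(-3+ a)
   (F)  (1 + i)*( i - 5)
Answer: B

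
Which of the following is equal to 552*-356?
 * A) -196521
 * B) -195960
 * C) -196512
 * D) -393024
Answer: C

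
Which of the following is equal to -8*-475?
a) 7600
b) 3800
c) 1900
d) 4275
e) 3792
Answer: b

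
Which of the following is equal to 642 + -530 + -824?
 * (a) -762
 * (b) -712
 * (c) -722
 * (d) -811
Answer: b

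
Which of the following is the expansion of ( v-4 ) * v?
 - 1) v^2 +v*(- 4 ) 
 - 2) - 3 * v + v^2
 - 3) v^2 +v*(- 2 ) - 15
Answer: 1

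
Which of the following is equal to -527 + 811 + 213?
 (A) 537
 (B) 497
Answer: B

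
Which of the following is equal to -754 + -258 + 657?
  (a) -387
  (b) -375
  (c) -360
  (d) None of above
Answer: d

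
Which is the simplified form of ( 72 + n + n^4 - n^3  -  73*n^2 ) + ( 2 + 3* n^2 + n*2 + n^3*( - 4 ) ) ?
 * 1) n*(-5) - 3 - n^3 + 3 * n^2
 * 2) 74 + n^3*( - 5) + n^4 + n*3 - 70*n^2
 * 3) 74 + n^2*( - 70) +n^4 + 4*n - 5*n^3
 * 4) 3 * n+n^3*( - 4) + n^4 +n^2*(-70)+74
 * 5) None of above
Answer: 2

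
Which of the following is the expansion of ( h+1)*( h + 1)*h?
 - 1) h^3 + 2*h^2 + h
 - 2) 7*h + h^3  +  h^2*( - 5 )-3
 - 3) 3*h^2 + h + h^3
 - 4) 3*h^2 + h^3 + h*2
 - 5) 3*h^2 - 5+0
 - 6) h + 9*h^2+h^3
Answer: 1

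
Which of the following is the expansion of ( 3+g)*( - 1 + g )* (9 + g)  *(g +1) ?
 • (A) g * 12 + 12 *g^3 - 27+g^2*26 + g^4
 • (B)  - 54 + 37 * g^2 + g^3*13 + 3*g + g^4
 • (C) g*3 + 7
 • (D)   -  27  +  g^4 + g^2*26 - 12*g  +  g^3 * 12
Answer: D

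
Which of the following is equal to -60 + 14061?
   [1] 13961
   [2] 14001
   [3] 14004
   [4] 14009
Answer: 2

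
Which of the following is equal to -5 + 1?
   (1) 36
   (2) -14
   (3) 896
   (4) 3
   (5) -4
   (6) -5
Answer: 5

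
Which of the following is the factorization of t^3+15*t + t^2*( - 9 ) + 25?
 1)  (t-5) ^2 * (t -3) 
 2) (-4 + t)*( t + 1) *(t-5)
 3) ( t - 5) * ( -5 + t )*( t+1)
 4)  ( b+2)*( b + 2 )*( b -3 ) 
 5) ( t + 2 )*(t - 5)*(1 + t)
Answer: 3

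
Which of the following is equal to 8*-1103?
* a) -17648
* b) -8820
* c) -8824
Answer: c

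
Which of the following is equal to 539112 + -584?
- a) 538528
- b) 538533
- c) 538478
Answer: a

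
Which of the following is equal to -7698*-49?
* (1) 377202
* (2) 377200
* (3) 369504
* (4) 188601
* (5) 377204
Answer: 1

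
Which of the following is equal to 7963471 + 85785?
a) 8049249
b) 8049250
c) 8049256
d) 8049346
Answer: c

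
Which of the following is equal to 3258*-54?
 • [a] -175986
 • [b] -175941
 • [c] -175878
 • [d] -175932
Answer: d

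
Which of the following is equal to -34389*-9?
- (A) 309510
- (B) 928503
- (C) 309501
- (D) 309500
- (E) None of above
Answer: C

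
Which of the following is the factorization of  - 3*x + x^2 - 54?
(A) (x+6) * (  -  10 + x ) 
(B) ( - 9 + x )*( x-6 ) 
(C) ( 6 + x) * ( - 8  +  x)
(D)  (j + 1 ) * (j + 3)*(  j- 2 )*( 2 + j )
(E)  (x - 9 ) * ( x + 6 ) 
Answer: E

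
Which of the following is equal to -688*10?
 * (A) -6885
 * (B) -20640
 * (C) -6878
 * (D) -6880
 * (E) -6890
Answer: D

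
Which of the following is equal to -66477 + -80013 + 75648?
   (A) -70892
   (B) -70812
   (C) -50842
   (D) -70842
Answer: D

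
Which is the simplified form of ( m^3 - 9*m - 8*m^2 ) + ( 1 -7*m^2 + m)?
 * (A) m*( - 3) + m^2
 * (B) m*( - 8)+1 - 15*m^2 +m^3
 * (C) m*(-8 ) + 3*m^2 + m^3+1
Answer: B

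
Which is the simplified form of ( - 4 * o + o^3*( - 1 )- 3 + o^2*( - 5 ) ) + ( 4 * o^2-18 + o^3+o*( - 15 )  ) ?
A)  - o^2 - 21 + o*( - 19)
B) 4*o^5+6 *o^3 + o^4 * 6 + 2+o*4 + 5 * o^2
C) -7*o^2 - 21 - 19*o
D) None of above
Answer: A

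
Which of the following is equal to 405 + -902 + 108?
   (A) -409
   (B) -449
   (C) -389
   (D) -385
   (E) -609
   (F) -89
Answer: C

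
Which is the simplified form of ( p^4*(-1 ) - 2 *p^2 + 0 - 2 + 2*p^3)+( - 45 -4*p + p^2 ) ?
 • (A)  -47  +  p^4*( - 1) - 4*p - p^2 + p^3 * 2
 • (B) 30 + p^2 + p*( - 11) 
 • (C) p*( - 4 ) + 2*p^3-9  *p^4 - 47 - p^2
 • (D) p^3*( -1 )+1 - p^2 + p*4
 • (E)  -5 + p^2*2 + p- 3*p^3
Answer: A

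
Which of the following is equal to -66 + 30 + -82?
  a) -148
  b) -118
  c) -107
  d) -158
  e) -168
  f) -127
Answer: b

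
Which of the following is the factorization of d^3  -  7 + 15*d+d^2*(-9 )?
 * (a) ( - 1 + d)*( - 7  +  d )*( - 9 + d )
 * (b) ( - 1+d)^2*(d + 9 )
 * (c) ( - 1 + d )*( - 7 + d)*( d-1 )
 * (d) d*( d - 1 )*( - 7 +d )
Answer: c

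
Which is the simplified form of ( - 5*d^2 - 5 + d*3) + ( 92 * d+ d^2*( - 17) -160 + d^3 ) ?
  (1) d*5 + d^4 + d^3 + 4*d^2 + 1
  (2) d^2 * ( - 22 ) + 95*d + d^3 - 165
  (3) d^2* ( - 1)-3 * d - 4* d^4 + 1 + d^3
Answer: 2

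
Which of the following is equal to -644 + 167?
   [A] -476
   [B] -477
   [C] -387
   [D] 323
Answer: B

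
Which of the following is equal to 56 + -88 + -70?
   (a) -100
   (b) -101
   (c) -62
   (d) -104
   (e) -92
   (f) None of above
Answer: f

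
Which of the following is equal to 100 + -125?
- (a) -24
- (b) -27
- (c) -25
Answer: c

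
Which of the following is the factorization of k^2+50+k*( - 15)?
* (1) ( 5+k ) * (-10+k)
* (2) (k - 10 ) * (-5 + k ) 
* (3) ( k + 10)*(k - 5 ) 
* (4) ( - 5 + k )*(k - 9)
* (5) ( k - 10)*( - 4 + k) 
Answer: 2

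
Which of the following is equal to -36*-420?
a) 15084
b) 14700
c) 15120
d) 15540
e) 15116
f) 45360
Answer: c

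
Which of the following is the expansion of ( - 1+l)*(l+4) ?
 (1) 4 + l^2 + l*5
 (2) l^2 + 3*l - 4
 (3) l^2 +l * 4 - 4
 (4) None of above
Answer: 2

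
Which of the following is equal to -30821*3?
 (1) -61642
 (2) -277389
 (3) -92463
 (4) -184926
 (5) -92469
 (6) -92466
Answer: 3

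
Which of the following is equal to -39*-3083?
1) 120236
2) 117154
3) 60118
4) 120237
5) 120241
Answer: 4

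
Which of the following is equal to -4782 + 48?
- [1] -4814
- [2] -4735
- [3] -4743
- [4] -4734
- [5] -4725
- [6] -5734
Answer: 4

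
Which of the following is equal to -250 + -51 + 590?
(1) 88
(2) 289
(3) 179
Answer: 2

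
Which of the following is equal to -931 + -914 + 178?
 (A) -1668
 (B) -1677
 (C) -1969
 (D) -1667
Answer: D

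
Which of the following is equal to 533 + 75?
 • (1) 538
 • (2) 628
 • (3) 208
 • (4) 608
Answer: 4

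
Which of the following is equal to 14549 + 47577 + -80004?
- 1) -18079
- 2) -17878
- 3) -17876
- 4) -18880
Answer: 2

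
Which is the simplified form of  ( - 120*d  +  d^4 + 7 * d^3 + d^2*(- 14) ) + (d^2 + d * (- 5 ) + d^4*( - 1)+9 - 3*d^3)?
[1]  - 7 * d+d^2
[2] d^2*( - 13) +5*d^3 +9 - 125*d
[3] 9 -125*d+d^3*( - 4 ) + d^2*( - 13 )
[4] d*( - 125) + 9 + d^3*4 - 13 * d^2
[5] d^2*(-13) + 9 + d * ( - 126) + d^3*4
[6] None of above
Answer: 4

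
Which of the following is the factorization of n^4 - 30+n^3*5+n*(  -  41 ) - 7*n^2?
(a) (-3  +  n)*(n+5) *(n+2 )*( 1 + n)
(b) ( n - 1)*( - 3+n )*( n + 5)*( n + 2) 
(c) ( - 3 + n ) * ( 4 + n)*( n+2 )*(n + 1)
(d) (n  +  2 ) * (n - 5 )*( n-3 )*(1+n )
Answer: a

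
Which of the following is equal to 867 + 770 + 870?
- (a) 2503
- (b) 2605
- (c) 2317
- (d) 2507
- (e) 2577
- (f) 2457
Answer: d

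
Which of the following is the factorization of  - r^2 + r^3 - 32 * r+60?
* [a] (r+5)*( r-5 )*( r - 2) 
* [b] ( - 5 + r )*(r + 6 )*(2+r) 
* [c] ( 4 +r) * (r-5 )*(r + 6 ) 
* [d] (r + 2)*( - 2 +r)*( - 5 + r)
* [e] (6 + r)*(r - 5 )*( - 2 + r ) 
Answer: e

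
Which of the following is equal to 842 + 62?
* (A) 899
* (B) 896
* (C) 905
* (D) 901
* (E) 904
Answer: E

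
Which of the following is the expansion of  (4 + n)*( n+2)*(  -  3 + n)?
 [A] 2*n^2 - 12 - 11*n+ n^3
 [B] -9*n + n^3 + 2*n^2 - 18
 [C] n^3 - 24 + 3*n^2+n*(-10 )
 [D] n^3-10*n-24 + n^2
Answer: C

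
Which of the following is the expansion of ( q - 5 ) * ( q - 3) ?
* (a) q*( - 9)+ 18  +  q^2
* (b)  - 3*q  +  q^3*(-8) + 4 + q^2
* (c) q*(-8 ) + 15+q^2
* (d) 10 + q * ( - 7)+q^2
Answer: c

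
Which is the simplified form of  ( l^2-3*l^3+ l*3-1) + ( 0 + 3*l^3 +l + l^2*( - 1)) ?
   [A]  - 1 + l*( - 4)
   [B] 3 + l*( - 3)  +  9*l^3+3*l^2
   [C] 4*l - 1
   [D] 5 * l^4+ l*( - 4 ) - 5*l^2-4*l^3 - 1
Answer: C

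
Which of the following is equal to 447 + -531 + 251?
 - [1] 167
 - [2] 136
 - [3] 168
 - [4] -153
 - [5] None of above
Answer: 1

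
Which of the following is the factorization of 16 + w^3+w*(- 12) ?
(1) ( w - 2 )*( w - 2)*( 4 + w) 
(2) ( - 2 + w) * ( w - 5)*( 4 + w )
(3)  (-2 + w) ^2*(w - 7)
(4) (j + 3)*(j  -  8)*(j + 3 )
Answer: 1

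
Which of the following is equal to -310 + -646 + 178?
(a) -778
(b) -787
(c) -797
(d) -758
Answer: a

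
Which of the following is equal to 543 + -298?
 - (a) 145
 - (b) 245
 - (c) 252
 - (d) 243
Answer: b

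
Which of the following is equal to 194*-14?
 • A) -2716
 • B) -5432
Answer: A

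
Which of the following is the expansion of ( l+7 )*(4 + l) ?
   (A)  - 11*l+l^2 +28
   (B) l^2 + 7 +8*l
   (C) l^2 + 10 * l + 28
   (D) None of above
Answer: D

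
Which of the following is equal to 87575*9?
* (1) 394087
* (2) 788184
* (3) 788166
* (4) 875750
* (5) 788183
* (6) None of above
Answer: 6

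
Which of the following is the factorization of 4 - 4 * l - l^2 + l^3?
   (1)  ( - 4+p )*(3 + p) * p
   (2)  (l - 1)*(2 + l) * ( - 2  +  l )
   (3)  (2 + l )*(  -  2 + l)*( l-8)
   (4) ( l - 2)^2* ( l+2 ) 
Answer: 2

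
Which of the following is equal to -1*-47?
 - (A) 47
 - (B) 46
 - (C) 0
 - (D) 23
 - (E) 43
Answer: A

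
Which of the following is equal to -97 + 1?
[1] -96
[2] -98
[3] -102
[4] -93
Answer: 1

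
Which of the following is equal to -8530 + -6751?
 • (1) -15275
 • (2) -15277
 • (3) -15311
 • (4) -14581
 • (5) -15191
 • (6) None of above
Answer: 6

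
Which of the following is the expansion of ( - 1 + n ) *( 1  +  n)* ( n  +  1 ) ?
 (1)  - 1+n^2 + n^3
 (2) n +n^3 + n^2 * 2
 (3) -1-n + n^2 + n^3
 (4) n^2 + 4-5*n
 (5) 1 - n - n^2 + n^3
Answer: 3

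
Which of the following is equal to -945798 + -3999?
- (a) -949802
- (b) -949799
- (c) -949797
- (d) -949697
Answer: c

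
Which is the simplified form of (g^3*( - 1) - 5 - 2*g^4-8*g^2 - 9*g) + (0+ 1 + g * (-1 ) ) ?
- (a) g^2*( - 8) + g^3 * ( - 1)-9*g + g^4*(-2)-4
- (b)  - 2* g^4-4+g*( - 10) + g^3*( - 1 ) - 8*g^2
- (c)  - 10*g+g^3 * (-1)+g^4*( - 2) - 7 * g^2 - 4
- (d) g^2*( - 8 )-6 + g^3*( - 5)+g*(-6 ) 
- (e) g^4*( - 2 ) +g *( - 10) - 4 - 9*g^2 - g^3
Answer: b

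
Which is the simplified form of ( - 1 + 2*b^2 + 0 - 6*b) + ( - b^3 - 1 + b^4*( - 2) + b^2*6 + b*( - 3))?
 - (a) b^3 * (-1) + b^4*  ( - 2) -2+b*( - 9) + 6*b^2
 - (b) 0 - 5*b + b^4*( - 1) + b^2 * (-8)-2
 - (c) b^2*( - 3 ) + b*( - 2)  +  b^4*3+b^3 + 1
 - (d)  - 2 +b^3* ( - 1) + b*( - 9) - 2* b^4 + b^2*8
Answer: d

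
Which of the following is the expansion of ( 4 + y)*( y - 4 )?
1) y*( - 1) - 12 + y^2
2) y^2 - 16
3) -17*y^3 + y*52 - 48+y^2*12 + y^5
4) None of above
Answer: 2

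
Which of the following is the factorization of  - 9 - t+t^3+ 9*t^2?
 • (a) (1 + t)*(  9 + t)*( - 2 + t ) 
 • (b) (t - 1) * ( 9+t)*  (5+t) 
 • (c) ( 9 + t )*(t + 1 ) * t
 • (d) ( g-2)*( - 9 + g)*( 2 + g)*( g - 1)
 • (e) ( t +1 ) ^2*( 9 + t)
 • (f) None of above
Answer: f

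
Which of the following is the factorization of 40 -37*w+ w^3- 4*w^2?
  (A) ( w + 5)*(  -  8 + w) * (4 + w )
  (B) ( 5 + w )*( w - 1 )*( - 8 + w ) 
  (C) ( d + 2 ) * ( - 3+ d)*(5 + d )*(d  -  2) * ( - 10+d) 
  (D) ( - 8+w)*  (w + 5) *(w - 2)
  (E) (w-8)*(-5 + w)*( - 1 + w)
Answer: B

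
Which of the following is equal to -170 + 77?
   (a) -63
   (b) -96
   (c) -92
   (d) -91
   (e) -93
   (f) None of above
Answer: e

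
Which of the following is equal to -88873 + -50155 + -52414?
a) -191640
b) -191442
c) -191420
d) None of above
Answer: b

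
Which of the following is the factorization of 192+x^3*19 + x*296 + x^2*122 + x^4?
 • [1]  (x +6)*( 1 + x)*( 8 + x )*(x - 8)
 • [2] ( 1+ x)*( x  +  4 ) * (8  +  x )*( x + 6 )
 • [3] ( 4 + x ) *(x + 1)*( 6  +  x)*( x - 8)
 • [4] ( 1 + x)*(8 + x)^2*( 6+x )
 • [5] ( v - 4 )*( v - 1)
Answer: 2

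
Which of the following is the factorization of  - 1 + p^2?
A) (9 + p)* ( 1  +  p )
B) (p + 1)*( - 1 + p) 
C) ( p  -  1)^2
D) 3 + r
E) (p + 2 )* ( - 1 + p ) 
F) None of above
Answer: B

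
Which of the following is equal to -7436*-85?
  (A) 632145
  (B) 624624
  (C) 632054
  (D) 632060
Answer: D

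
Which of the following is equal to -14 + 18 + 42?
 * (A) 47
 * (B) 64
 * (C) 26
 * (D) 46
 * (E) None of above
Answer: D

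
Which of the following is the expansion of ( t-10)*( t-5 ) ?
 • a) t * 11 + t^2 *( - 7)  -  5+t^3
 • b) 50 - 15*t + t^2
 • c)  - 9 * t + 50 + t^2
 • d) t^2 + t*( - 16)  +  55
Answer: b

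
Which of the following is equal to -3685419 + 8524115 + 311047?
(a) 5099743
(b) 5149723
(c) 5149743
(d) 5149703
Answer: c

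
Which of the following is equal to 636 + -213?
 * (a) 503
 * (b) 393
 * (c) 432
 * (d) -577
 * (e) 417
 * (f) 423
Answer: f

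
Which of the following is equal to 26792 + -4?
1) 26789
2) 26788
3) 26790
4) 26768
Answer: 2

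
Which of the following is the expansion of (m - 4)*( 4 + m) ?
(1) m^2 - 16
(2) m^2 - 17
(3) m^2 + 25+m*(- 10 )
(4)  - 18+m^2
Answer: 1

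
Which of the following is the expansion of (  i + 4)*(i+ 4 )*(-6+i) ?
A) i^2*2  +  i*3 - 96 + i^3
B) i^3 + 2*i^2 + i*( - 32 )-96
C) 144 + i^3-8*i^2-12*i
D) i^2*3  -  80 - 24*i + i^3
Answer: B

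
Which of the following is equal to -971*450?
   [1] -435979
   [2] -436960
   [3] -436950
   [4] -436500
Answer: 3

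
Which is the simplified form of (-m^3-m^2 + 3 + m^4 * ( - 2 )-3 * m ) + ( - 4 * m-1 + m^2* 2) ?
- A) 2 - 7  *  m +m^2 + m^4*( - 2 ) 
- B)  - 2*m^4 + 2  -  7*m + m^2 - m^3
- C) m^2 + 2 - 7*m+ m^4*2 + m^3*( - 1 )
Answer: B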